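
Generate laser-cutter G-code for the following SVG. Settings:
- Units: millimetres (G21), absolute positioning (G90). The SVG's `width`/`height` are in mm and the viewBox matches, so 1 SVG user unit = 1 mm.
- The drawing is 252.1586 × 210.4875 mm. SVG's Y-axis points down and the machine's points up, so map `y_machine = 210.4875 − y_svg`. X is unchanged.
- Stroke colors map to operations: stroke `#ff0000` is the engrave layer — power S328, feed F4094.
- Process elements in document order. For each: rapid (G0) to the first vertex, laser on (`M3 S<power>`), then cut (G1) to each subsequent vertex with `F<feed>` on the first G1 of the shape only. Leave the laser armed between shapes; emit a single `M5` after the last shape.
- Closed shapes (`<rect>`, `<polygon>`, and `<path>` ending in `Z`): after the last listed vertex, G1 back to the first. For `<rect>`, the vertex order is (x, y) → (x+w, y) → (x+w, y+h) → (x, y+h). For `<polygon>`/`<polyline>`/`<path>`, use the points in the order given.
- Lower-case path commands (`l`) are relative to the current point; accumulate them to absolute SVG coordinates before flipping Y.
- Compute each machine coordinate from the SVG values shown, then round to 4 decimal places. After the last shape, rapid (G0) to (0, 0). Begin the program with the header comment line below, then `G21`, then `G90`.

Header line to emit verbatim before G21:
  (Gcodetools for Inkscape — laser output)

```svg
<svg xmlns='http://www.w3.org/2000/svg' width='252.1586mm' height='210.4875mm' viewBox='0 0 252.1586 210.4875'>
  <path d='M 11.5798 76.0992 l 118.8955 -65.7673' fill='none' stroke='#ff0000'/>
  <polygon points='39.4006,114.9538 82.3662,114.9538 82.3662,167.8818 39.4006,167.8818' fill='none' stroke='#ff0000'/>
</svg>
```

Since the viewBox matches the mm dimensions, user units are millimetres directly. The only transform is the Y-flip y_m = 210.4875 − y_svg.

Shape 1 is a line segment drawn with `<path>`. Its stroke #ff0000 means engrave at S328, F4094. After flipping Y the toolpath is (11.5798,134.3883) → (130.4753,200.1556).

Shape 2 is a rectangle drawn with `<polygon>`. Its stroke #ff0000 means engrave at S328, F4094. After flipping Y the toolpath is (39.4006,95.5337) → (82.3662,95.5337) → (82.3662,42.6057) → (39.4006,42.6057) → (39.4006,95.5337), returning to the start.

(Gcodetools for Inkscape — laser output)
G21
G90
G0 X11.5798 Y134.3883
M3 S328
G1 X130.4753 Y200.1556 F4094
G0 X39.4006 Y95.5337
M3 S328
G1 X82.3662 Y95.5337 F4094
G1 X82.3662 Y42.6057
G1 X39.4006 Y42.6057
G1 X39.4006 Y95.5337
M5
G0 X0.0000 Y0.0000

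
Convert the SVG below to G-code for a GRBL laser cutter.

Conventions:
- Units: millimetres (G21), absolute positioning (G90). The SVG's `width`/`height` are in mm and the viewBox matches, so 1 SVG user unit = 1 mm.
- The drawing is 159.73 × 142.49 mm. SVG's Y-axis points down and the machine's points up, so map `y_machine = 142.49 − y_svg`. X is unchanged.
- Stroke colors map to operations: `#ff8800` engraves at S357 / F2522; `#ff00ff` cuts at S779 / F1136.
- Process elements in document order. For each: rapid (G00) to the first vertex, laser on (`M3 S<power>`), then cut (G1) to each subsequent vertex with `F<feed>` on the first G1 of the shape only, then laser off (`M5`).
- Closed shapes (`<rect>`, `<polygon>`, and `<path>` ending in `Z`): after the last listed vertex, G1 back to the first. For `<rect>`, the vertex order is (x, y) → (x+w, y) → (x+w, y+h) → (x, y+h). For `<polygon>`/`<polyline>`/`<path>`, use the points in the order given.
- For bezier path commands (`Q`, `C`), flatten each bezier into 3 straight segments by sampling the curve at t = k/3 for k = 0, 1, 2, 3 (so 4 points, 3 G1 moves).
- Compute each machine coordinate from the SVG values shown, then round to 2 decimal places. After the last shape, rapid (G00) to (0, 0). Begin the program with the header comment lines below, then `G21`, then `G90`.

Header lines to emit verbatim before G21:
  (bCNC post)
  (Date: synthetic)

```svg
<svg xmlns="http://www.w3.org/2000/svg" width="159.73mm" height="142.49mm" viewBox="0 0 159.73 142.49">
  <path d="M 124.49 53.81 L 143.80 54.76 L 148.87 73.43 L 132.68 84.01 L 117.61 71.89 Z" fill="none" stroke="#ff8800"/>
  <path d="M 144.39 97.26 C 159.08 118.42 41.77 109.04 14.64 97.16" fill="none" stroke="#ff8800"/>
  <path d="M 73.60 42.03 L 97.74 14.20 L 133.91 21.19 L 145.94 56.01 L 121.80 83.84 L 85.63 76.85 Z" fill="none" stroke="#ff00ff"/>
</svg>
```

Since the viewBox matches the mm dimensions, user units are millimetres directly. The only transform is the Y-flip y_m = 142.49 − y_svg.

Shape 1 is a regular polygon drawn with `<path>`. Its stroke #ff8800 means engrave at S357, F2522. After flipping Y the toolpath is (124.49,88.68) → (143.80,87.73) → (148.87,69.06) → (132.68,58.48) → (117.61,70.60) → (124.49,88.68), returning to the start.

Shape 2 is a cubic bezier drawn with `<path>`. Its stroke #ff8800 means engrave at S357, F2522. After flipping Y the toolpath is (144.39,45.23) → (123.31,33.21) → (63.60,35.32) → (14.64,45.33).

Shape 3 is a regular polygon drawn with `<path>`. Its stroke #ff00ff means cut at S779, F1136. After flipping Y the toolpath is (73.60,100.46) → (97.74,128.29) → (133.91,121.30) → (145.94,86.48) → (121.80,58.65) → (85.63,65.64) → (73.60,100.46), returning to the start.

(bCNC post)
(Date: synthetic)
G21
G90
G00 X124.49 Y88.68
M3 S357
G1 X143.80 Y87.73 F2522
G1 X148.87 Y69.06
G1 X132.68 Y58.48
G1 X117.61 Y70.60
G1 X124.49 Y88.68
M5
G00 X144.39 Y45.23
M3 S357
G1 X123.31 Y33.21 F2522
G1 X63.60 Y35.32
G1 X14.64 Y45.33
M5
G00 X73.60 Y100.46
M3 S779
G1 X97.74 Y128.29 F1136
G1 X133.91 Y121.30
G1 X145.94 Y86.48
G1 X121.80 Y58.65
G1 X85.63 Y65.64
G1 X73.60 Y100.46
M5
G00 X0.00 Y0.00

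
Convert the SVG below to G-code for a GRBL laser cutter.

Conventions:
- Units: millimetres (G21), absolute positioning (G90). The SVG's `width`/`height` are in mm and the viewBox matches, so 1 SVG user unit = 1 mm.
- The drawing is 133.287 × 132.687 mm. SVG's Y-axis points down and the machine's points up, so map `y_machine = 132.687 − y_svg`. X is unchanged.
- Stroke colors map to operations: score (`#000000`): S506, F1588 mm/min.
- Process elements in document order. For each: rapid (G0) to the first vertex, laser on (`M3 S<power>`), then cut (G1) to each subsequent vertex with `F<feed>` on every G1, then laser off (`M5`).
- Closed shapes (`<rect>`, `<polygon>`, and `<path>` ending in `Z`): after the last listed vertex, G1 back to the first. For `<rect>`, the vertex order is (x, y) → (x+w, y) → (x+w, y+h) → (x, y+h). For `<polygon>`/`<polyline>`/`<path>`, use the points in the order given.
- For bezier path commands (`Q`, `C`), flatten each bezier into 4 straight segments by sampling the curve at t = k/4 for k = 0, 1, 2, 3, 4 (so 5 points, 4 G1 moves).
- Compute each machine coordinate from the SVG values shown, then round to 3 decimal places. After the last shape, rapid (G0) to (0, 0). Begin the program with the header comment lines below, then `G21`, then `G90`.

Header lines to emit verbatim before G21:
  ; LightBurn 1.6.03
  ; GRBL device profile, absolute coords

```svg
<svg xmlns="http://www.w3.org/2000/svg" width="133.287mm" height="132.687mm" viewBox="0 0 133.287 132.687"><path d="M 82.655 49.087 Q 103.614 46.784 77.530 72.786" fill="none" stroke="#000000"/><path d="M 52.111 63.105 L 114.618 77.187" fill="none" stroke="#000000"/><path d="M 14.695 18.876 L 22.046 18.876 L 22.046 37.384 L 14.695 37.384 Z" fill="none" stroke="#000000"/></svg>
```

; LightBurn 1.6.03
; GRBL device profile, absolute coords
G21
G90
G0 X82.655 Y83.600
M3 S506
G1 X90.194 Y82.982 F1588
G1 X91.853 Y78.827 F1588
G1 X87.632 Y71.133 F1588
G1 X77.530 Y59.901 F1588
M5
G0 X52.111 Y69.582
M3 S506
G1 X114.618 Y55.500 F1588
M5
G0 X14.695 Y113.811
M3 S506
G1 X22.046 Y113.811 F1588
G1 X22.046 Y95.303 F1588
G1 X14.695 Y95.303 F1588
G1 X14.695 Y113.811 F1588
M5
G0 X0.000 Y0.000

1 u = 1 mm; y_m = 132.687 − y.

[1] `<path>` quadratic bezier, #000000→score S506 F1588: (82.655,83.600) → (90.194,82.982) → (91.853,78.827) → (87.632,71.133) → (77.530,59.901)

[2] `<path>` line segment, #000000→score S506 F1588: (52.111,69.582) → (114.618,55.500)

[3] `<path>` rectangle, #000000→score S506 F1588: (14.695,113.811) → (22.046,113.811) → (22.046,95.303) → (14.695,95.303) → (14.695,113.811) (closed)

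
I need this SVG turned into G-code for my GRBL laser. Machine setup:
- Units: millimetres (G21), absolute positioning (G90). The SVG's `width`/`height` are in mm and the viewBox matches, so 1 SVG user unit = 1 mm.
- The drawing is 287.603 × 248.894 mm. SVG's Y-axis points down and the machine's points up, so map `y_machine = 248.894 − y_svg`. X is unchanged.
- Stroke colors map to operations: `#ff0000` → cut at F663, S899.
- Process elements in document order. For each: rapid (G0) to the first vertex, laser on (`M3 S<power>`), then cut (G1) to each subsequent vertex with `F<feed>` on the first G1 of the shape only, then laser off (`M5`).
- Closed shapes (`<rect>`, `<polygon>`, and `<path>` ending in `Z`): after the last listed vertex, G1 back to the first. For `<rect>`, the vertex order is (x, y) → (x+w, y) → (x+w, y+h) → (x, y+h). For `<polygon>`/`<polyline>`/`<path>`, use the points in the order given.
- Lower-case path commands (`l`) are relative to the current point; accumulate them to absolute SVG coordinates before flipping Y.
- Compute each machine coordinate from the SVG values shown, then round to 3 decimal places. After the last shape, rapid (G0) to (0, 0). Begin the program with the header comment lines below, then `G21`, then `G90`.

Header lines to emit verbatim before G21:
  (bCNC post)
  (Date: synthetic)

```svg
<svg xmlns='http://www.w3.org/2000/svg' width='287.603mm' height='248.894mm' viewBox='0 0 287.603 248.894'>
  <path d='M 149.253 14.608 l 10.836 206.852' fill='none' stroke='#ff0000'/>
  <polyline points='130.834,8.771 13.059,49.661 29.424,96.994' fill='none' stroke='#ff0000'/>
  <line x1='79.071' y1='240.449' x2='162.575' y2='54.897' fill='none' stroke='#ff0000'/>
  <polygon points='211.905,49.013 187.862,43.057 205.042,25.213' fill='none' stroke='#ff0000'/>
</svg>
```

Since the viewBox matches the mm dimensions, user units are millimetres directly. The only transform is the Y-flip y_m = 248.894 − y_svg.

Shape 1 is a line segment drawn with `<path>`. Its stroke #ff0000 means cut at S899, F663. After flipping Y the toolpath is (149.253,234.286) → (160.089,27.434).

Shape 2 is a open polyline drawn with `<polyline>`. Its stroke #ff0000 means cut at S899, F663. After flipping Y the toolpath is (130.834,240.123) → (13.059,199.233) → (29.424,151.900).

Shape 3 is a line segment drawn with `<line>`. Its stroke #ff0000 means cut at S899, F663. After flipping Y the toolpath is (79.071,8.445) → (162.575,193.997).

Shape 4 is a regular polygon drawn with `<polygon>`. Its stroke #ff0000 means cut at S899, F663. After flipping Y the toolpath is (211.905,199.881) → (187.862,205.837) → (205.042,223.681) → (211.905,199.881), returning to the start.

(bCNC post)
(Date: synthetic)
G21
G90
G0 X149.253 Y234.286
M3 S899
G1 X160.089 Y27.434 F663
M5
G0 X130.834 Y240.123
M3 S899
G1 X13.059 Y199.233 F663
G1 X29.424 Y151.900
M5
G0 X79.071 Y8.445
M3 S899
G1 X162.575 Y193.997 F663
M5
G0 X211.905 Y199.881
M3 S899
G1 X187.862 Y205.837 F663
G1 X205.042 Y223.681
G1 X211.905 Y199.881
M5
G0 X0.000 Y0.000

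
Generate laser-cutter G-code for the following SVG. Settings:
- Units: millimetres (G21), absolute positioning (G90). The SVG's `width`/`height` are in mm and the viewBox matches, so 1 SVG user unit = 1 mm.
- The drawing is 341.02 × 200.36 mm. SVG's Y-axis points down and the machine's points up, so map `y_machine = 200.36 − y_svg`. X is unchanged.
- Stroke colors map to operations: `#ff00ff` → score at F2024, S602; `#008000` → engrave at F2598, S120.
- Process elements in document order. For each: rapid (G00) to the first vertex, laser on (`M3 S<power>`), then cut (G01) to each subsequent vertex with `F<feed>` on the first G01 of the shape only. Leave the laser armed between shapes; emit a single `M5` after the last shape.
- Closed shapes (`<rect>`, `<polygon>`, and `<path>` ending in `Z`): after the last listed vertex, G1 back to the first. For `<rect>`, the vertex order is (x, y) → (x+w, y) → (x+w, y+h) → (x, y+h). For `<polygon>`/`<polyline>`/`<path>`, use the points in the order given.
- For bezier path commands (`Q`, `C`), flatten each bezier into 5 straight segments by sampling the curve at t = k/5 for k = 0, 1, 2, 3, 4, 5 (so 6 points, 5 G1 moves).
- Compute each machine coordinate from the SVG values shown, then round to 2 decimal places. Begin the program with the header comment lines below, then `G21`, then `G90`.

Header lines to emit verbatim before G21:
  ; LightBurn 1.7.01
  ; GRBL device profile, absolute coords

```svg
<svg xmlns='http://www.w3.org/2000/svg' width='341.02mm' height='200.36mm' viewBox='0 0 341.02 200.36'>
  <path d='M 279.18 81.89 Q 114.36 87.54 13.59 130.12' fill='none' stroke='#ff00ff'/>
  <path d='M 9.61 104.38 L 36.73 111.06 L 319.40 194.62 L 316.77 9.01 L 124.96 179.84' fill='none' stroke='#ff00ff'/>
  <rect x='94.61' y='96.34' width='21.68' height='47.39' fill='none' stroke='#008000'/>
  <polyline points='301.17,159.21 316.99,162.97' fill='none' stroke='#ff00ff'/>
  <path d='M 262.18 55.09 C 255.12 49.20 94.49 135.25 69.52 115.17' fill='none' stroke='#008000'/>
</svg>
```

; LightBurn 1.7.01
; GRBL device profile, absolute coords
G21
G90
G00 X279.18 Y118.47
M3 S602
G01 X215.81 Y114.73 F2024
G01 X157.57 Y108.04
G01 X104.45 Y98.40
G01 X56.46 Y85.79
G01 X13.59 Y70.24
G00 X9.61 Y95.98
M3 S602
G01 X36.73 Y89.30 F2024
G01 X319.40 Y5.74
G01 X316.77 Y191.35
G01 X124.96 Y20.52
G00 X94.61 Y104.02
M3 S120
G01 X116.29 Y104.02 F2598
G01 X116.29 Y56.63
G01 X94.61 Y56.63
G01 X94.61 Y104.02
G00 X301.17 Y41.15
M3 S602
G01 X316.99 Y37.39 F2024
G00 X262.18 Y145.27
M3 S120
G01 X241.83 Y139.36 F2598
G01 X198.51 Y120.88
G01 X146.09 Y99.36
G01 X98.47 Y84.29
G01 X69.52 Y85.19
M5

viewBox `0 0 341.02 200.36` with mm width/height → 1 unit = 1 mm. Flip: y_m = 200.36 − y_svg.

**Shape 1** — `<path>` quadratic bezier, stroke `#ff00ff` → score (S602, F2024). Control points (SVG): P0=(279.18,81.89), P1=(114.36,87.54), P2=(13.59,130.12); sampled at t=k/5. Machine vertices: (279.18,118.47) → (215.81,114.73) → (157.57,108.04) → (104.45,98.40) → (56.46,85.79) → (13.59,70.24). Open path.

**Shape 2** — `<path>` open polyline, stroke `#ff00ff` → score (S602, F2024). Machine vertices: (9.61,95.98) → (36.73,89.30) → (319.40,5.74) → (316.77,191.35) → (124.96,20.52). Open path.

**Shape 3** — `<rect>` rectangle, stroke `#008000` → engrave (S120, F2598). Machine vertices: (94.61,104.02) → (116.29,104.02) → (116.29,56.63) → (94.61,56.63) → (94.61,104.02). Closed: final G1 returns to the first vertex.

**Shape 4** — `<polyline>` line segment, stroke `#ff00ff` → score (S602, F2024). Machine vertices: (301.17,41.15) → (316.99,37.39). Open path.

**Shape 5** — `<path>` cubic bezier, stroke `#008000` → engrave (S120, F2598). Control points (SVG): P0=(262.18,55.09), P1=(255.12,49.20), P2=(94.49,135.25), P3=(69.52,115.17); sampled at t=k/5. Machine vertices: (262.18,145.27) → (241.83,139.36) → (198.51,120.88) → (146.09,99.36) → (98.47,84.29) → (69.52,85.19). Open path.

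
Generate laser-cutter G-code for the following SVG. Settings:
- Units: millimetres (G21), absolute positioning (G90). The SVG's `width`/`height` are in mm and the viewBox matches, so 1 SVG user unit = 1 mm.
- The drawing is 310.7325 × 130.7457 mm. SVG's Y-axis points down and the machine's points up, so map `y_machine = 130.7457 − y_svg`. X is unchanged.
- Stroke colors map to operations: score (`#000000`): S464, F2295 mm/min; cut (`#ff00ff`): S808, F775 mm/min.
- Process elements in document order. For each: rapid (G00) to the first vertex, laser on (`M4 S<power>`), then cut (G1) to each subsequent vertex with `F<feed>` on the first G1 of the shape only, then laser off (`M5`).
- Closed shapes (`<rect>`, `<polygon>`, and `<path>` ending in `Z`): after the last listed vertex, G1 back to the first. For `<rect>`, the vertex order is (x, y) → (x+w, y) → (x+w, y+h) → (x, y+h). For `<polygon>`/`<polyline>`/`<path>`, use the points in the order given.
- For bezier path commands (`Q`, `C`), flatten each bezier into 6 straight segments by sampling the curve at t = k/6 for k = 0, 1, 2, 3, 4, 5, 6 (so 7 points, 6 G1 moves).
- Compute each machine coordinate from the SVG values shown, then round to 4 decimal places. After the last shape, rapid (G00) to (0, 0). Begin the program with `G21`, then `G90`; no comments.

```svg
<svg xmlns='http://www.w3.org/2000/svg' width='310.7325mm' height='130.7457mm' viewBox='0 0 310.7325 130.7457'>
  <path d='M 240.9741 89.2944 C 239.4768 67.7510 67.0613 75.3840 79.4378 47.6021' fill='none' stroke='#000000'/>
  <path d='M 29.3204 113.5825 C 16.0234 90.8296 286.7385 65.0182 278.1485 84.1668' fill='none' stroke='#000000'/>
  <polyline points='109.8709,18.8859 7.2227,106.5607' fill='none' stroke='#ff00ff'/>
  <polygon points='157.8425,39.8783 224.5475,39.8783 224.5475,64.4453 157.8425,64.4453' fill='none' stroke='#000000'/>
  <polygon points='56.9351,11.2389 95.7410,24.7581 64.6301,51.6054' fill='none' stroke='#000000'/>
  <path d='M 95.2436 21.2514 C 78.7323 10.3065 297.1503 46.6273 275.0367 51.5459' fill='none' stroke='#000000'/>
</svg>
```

Since the viewBox matches the mm dimensions, user units are millimetres directly. The only transform is the Y-flip y_m = 130.7457 − y_svg.

Shape 1 is a cubic bezier drawn with `<path>`. Its stroke #000000 means score at S464, F2295. After flipping Y the toolpath is (240.9741,41.4513) → (227.6291,50.0907) → (195.6785,55.6615) → (155.0033,59.9580) → (115.4842,64.7744) → (87.0021,71.9049) → (79.4378,83.1436).

Shape 2 is a cubic bezier drawn with `<path>`. Its stroke #000000 means score at S464, F2295. After flipping Y the toolpath is (29.3204,17.1632) → (43.7316,28.5722) → (89.8305,39.1571) → (151.9693,47.5841) → (214.5004,52.5193) → (261.7760,52.6288) → (278.1485,46.5789).

Shape 3 is a line segment drawn with `<polyline>`. Its stroke #ff00ff means cut at S808, F775. After flipping Y the toolpath is (109.8709,111.8598) → (7.2227,24.1850).

Shape 4 is a rectangle drawn with `<polygon>`. Its stroke #000000 means score at S464, F2295. After flipping Y the toolpath is (157.8425,90.8674) → (224.5475,90.8674) → (224.5475,66.3004) → (157.8425,66.3004) → (157.8425,90.8674), returning to the start.

Shape 5 is a regular polygon drawn with `<polygon>`. Its stroke #000000 means score at S464, F2295. After flipping Y the toolpath is (56.9351,119.5068) → (95.7410,105.9876) → (64.6301,79.1403) → (56.9351,119.5068), returning to the start.

Shape 6 is a cubic bezier drawn with `<path>`. Its stroke #000000 means score at S464, F2295. After flipping Y the toolpath is (95.2436,109.4943) → (104.3642,111.3921) → (139.4324,107.5976) → (187.2410,100.2959) → (234.5828,91.6722) → (268.2504,83.9117) → (275.0367,79.1998).

G21
G90
G00 X240.9741 Y41.4513
M4 S464
G1 X227.6291 Y50.0907 F2295
G1 X195.6785 Y55.6615
G1 X155.0033 Y59.9580
G1 X115.4842 Y64.7744
G1 X87.0021 Y71.9049
G1 X79.4378 Y83.1436
M5
G00 X29.3204 Y17.1632
M4 S464
G1 X43.7316 Y28.5722 F2295
G1 X89.8305 Y39.1571
G1 X151.9693 Y47.5841
G1 X214.5004 Y52.5193
G1 X261.7760 Y52.6288
G1 X278.1485 Y46.5789
M5
G00 X109.8709 Y111.8598
M4 S808
G1 X7.2227 Y24.1850 F775
M5
G00 X157.8425 Y90.8674
M4 S464
G1 X224.5475 Y90.8674 F2295
G1 X224.5475 Y66.3004
G1 X157.8425 Y66.3004
G1 X157.8425 Y90.8674
M5
G00 X56.9351 Y119.5068
M4 S464
G1 X95.7410 Y105.9876 F2295
G1 X64.6301 Y79.1403
G1 X56.9351 Y119.5068
M5
G00 X95.2436 Y109.4943
M4 S464
G1 X104.3642 Y111.3921 F2295
G1 X139.4324 Y107.5976
G1 X187.2410 Y100.2959
G1 X234.5828 Y91.6722
G1 X268.2504 Y83.9117
G1 X275.0367 Y79.1998
M5
G00 X0.0000 Y0.0000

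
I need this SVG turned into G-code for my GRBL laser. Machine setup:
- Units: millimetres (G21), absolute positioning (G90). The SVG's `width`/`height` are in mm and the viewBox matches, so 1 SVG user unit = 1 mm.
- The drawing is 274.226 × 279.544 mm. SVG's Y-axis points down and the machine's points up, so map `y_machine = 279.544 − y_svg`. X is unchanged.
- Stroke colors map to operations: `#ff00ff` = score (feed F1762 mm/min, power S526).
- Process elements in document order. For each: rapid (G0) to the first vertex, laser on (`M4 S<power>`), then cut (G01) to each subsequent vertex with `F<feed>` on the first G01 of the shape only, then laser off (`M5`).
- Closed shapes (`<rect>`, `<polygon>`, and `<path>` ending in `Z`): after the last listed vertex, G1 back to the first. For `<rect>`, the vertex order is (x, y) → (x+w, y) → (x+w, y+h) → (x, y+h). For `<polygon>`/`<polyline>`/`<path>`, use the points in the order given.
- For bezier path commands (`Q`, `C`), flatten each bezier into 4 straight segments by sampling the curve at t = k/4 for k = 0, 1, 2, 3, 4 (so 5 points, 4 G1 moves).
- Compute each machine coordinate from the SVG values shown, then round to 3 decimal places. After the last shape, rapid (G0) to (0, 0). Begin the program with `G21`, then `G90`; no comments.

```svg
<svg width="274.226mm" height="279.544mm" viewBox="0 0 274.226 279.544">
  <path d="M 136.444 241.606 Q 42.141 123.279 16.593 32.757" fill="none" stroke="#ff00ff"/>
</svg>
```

Since the viewBox matches the mm dimensions, user units are millimetres directly. The only transform is the Y-flip y_m = 279.544 − y_svg.

Shape 1 is a quadratic bezier drawn with `<path>`. Its stroke #ff00ff means score at S526, F1762. After flipping Y the toolpath is (136.444,37.938) → (93.590,95.364) → (59.330,149.314) → (33.664,199.788) → (16.593,246.787).

G21
G90
G0 X136.444 Y37.938
M4 S526
G01 X93.590 Y95.364 F1762
G01 X59.330 Y149.314
G01 X33.664 Y199.788
G01 X16.593 Y246.787
M5
G0 X0.000 Y0.000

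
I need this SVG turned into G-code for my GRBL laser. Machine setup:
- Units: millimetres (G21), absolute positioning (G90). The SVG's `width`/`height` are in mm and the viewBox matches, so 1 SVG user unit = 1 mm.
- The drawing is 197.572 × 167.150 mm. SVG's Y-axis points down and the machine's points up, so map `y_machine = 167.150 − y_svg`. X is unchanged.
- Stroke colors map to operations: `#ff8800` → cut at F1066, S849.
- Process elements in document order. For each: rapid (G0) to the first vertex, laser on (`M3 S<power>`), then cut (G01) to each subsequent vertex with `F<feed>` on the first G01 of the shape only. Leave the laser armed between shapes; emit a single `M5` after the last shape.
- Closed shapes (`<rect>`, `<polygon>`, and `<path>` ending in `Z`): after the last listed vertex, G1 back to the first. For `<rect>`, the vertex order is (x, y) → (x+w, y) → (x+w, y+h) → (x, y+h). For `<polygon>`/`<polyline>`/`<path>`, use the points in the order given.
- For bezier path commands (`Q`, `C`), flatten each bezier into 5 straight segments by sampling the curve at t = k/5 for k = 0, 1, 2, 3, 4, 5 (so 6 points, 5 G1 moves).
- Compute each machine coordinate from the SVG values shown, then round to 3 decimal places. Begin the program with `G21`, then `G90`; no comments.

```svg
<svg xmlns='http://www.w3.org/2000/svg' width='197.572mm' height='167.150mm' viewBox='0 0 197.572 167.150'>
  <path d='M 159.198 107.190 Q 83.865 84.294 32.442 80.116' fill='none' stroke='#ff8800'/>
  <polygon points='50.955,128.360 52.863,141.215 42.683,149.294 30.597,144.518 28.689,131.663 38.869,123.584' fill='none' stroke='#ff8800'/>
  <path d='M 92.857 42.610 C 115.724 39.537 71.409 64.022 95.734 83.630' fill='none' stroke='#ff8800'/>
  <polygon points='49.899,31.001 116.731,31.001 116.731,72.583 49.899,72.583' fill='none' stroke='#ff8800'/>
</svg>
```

G21
G90
G0 X159.198 Y59.960
M3 S849
G01 X130.021 Y68.370 F1066
G01 X102.757 Y75.282
G01 X77.406 Y80.697
G01 X53.968 Y84.614
G01 X32.442 Y87.034
G0 X50.955 Y38.790
M3 S849
G01 X52.863 Y25.935 F1066
G01 X42.683 Y17.856
G01 X30.597 Y22.632
G01 X28.689 Y35.487
G01 X38.869 Y43.566
G01 X50.955 Y38.790
G0 X92.857 Y124.540
M3 S849
G01 X99.602 Y123.336 F1066
G01 X96.743 Y117.076
G01 X90.799 Y107.315
G01 X88.289 Y95.611
G01 X95.734 Y83.520
G0 X49.899 Y136.149
M3 S849
G01 X116.731 Y136.149 F1066
G01 X116.731 Y94.567
G01 X49.899 Y94.567
G01 X49.899 Y136.149
M5

1 u = 1 mm; y_m = 167.150 − y.

[1] `<path>` quadratic bezier, #ff8800→cut S849 F1066: (159.198,59.960) → (130.021,68.370) → (102.757,75.282) → (77.406,80.697) → (53.968,84.614) → (32.442,87.034)

[2] `<polygon>` regular polygon, #ff8800→cut S849 F1066: (50.955,38.790) → (52.863,25.935) → (42.683,17.856) → (30.597,22.632) → (28.689,35.487) → (38.869,43.566) → (50.955,38.790) (closed)

[3] `<path>` cubic bezier, #ff8800→cut S849 F1066: (92.857,124.540) → (99.602,123.336) → (96.743,117.076) → (90.799,107.315) → (88.289,95.611) → (95.734,83.520)

[4] `<polygon>` rectangle, #ff8800→cut S849 F1066: (49.899,136.149) → (116.731,136.149) → (116.731,94.567) → (49.899,94.567) → (49.899,136.149) (closed)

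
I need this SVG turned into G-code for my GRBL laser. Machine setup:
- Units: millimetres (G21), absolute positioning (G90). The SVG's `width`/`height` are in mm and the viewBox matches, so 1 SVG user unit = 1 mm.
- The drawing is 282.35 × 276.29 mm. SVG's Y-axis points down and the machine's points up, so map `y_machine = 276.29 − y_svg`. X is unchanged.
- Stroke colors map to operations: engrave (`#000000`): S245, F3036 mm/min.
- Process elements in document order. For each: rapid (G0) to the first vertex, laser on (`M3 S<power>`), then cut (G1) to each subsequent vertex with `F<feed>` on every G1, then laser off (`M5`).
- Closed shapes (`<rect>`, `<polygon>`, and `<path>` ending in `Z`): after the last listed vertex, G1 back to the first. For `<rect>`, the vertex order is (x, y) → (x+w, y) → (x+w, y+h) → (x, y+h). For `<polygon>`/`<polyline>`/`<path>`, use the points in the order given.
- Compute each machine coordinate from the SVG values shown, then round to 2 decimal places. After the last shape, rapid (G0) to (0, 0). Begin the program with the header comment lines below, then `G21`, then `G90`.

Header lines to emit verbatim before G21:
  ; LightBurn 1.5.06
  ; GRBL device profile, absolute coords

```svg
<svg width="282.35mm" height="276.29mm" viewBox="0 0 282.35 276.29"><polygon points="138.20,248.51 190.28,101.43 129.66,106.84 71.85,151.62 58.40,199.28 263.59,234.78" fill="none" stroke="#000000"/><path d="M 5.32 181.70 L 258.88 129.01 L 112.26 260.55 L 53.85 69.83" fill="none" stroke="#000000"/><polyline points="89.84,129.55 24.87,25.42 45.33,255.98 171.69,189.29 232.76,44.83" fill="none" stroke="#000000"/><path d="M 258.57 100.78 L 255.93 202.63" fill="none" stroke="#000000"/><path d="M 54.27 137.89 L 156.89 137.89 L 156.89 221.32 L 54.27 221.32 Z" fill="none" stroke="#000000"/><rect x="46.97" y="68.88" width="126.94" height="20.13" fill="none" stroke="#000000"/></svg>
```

Since the viewBox matches the mm dimensions, user units are millimetres directly. The only transform is the Y-flip y_m = 276.29 − y_svg.

Shape 1 is a closed polygon drawn with `<polygon>`. Its stroke #000000 means engrave at S245, F3036. After flipping Y the toolpath is (138.20,27.78) → (190.28,174.86) → (129.66,169.45) → (71.85,124.67) → (58.40,77.01) → (263.59,41.51) → (138.20,27.78), returning to the start.

Shape 2 is a open polyline drawn with `<path>`. Its stroke #000000 means engrave at S245, F3036. After flipping Y the toolpath is (5.32,94.59) → (258.88,147.28) → (112.26,15.74) → (53.85,206.46).

Shape 3 is a open polyline drawn with `<polyline>`. Its stroke #000000 means engrave at S245, F3036. After flipping Y the toolpath is (89.84,146.74) → (24.87,250.87) → (45.33,20.31) → (171.69,87.00) → (232.76,231.46).

Shape 4 is a line segment drawn with `<path>`. Its stroke #000000 means engrave at S245, F3036. After flipping Y the toolpath is (258.57,175.51) → (255.93,73.66).

Shape 5 is a rectangle drawn with `<path>`. Its stroke #000000 means engrave at S245, F3036. After flipping Y the toolpath is (54.27,138.40) → (156.89,138.40) → (156.89,54.97) → (54.27,54.97) → (54.27,138.40), returning to the start.

Shape 6 is a rectangle drawn with `<rect>`. Its stroke #000000 means engrave at S245, F3036. After flipping Y the toolpath is (46.97,207.41) → (173.91,207.41) → (173.91,187.28) → (46.97,187.28) → (46.97,207.41), returning to the start.

; LightBurn 1.5.06
; GRBL device profile, absolute coords
G21
G90
G0 X138.20 Y27.78
M3 S245
G1 X190.28 Y174.86 F3036
G1 X129.66 Y169.45 F3036
G1 X71.85 Y124.67 F3036
G1 X58.40 Y77.01 F3036
G1 X263.59 Y41.51 F3036
G1 X138.20 Y27.78 F3036
M5
G0 X5.32 Y94.59
M3 S245
G1 X258.88 Y147.28 F3036
G1 X112.26 Y15.74 F3036
G1 X53.85 Y206.46 F3036
M5
G0 X89.84 Y146.74
M3 S245
G1 X24.87 Y250.87 F3036
G1 X45.33 Y20.31 F3036
G1 X171.69 Y87.00 F3036
G1 X232.76 Y231.46 F3036
M5
G0 X258.57 Y175.51
M3 S245
G1 X255.93 Y73.66 F3036
M5
G0 X54.27 Y138.40
M3 S245
G1 X156.89 Y138.40 F3036
G1 X156.89 Y54.97 F3036
G1 X54.27 Y54.97 F3036
G1 X54.27 Y138.40 F3036
M5
G0 X46.97 Y207.41
M3 S245
G1 X173.91 Y207.41 F3036
G1 X173.91 Y187.28 F3036
G1 X46.97 Y187.28 F3036
G1 X46.97 Y207.41 F3036
M5
G0 X0.00 Y0.00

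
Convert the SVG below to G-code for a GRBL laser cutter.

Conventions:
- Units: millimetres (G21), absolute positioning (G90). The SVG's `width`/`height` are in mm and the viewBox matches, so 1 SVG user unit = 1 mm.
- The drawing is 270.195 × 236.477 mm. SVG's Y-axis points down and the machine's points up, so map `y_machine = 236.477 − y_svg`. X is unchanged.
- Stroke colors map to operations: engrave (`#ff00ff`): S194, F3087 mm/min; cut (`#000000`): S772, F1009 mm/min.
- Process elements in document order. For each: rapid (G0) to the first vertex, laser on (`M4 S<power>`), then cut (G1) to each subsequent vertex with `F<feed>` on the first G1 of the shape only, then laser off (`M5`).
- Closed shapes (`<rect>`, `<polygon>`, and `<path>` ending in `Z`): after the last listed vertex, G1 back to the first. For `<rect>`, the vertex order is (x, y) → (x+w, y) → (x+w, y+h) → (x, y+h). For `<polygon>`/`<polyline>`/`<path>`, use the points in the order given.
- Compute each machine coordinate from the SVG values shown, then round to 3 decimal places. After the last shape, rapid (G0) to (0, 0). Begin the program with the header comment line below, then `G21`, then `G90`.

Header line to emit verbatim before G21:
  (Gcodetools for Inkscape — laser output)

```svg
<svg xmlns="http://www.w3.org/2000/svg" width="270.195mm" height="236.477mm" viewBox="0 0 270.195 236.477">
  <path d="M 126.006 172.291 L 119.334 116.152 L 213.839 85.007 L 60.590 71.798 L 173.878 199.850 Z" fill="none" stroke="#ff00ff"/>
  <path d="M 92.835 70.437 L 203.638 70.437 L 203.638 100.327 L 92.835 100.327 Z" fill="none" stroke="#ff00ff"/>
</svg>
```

viewBox `0 0 270.195 236.477` with mm width/height → 1 unit = 1 mm. Flip: y_m = 236.477 − y_svg.

**Shape 1** — `<path>` closed polygon, stroke `#ff00ff` → engrave (S194, F3087). Machine vertices: (126.006,64.186) → (119.334,120.325) → (213.839,151.470) → (60.590,164.679) → (173.878,36.627) → (126.006,64.186). Closed: final G1 returns to the first vertex.

**Shape 2** — `<path>` rectangle, stroke `#ff00ff` → engrave (S194, F3087). Machine vertices: (92.835,166.040) → (203.638,166.040) → (203.638,136.150) → (92.835,136.150) → (92.835,166.040). Closed: final G1 returns to the first vertex.

(Gcodetools for Inkscape — laser output)
G21
G90
G0 X126.006 Y64.186
M4 S194
G1 X119.334 Y120.325 F3087
G1 X213.839 Y151.470
G1 X60.590 Y164.679
G1 X173.878 Y36.627
G1 X126.006 Y64.186
M5
G0 X92.835 Y166.040
M4 S194
G1 X203.638 Y166.040 F3087
G1 X203.638 Y136.150
G1 X92.835 Y136.150
G1 X92.835 Y166.040
M5
G0 X0.000 Y0.000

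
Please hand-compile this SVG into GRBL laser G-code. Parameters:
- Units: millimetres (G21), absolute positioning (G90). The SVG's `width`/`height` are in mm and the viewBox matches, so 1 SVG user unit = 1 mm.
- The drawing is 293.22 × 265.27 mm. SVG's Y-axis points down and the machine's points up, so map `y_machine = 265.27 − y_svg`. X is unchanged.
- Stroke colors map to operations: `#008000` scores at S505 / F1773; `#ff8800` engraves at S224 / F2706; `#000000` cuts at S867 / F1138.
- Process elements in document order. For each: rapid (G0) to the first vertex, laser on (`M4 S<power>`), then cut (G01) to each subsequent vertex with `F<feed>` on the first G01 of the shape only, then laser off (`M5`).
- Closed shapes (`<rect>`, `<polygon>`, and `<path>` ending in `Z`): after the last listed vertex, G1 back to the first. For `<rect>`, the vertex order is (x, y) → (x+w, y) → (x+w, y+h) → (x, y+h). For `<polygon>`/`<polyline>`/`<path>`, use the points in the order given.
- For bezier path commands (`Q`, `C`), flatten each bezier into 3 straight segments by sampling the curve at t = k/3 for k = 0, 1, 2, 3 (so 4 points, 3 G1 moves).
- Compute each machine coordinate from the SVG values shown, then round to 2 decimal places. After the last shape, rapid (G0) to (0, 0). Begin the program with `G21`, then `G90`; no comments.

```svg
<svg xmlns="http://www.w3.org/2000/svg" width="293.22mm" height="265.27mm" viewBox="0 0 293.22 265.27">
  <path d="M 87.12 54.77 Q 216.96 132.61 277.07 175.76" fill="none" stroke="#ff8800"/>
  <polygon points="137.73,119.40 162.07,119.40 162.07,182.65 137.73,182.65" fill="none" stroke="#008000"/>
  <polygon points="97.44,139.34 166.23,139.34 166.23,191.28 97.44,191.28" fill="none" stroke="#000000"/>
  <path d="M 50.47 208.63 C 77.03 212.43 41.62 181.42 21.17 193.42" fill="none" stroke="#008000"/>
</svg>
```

Since the viewBox matches the mm dimensions, user units are millimetres directly. The only transform is the Y-flip y_m = 265.27 − y_svg.

Shape 1 is a quadratic bezier drawn with `<path>`. Its stroke #ff8800 means engrave at S224, F2706. After flipping Y the toolpath is (87.12,210.50) → (165.93,162.46) → (229.25,122.13) → (277.07,89.51).

Shape 2 is a rectangle drawn with `<polygon>`. Its stroke #008000 means score at S505, F1773. After flipping Y the toolpath is (137.73,145.87) → (162.07,145.87) → (162.07,82.62) → (137.73,82.62) → (137.73,145.87), returning to the start.

Shape 3 is a rectangle drawn with `<polygon>`. Its stroke #000000 means cut at S867, F1138. After flipping Y the toolpath is (97.44,125.93) → (166.23,125.93) → (166.23,73.99) → (97.44,73.99) → (97.44,125.93), returning to the start.

Shape 4 is a cubic bezier drawn with `<path>`. Its stroke #008000 means score at S505, F1773. After flipping Y the toolpath is (50.47,56.64) → (59.22,61.56) → (43.76,72.40) → (21.17,71.85).

G21
G90
G0 X87.12 Y210.50
M4 S224
G01 X165.93 Y162.46 F2706
G01 X229.25 Y122.13
G01 X277.07 Y89.51
M5
G0 X137.73 Y145.87
M4 S505
G01 X162.07 Y145.87 F1773
G01 X162.07 Y82.62
G01 X137.73 Y82.62
G01 X137.73 Y145.87
M5
G0 X97.44 Y125.93
M4 S867
G01 X166.23 Y125.93 F1138
G01 X166.23 Y73.99
G01 X97.44 Y73.99
G01 X97.44 Y125.93
M5
G0 X50.47 Y56.64
M4 S505
G01 X59.22 Y61.56 F1773
G01 X43.76 Y72.40
G01 X21.17 Y71.85
M5
G0 X0.00 Y0.00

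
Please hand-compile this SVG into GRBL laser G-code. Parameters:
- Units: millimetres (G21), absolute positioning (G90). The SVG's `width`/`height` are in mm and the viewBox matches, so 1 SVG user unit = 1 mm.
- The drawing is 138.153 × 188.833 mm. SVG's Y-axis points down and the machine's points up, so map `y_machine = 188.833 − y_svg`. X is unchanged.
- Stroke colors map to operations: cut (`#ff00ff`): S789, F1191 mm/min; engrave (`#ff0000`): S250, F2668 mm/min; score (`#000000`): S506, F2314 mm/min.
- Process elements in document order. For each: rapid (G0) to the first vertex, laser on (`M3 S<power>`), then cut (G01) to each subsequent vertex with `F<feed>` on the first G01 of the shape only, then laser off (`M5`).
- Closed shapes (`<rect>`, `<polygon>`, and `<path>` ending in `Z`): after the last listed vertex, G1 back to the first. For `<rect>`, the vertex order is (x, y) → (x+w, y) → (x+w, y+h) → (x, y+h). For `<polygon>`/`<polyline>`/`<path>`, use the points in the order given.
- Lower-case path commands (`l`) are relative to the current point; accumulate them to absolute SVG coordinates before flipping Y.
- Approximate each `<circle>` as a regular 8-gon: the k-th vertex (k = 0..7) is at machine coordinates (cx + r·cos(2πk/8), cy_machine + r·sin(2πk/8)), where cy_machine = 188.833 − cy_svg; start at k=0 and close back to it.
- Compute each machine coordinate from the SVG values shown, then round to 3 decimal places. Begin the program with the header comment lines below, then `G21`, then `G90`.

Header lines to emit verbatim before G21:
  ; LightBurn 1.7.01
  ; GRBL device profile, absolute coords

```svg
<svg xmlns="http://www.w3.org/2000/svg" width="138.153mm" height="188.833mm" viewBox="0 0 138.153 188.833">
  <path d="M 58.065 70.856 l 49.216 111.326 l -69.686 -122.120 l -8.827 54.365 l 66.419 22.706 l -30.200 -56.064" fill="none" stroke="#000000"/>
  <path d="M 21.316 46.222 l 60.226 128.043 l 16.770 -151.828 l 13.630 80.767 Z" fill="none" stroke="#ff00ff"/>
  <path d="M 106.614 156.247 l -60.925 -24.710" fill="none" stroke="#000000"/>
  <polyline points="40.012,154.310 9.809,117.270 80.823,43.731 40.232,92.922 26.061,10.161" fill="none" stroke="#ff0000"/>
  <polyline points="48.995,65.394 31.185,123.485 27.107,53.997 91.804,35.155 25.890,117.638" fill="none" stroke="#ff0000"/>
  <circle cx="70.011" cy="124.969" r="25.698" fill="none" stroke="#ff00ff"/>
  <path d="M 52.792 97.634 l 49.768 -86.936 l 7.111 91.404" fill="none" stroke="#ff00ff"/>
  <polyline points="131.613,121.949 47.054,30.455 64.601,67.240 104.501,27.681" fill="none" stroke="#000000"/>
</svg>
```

; LightBurn 1.7.01
; GRBL device profile, absolute coords
G21
G90
G0 X58.065 Y117.977
M3 S506
G01 X107.281 Y6.651 F2314
G01 X37.595 Y128.771
G01 X28.768 Y74.406
G01 X95.187 Y51.700
G01 X64.987 Y107.764
M5
G0 X21.316 Y142.611
M3 S789
G01 X81.542 Y14.568 F1191
G01 X98.312 Y166.396
G01 X111.942 Y85.629
G01 X21.316 Y142.611
M5
G0 X106.614 Y32.586
M3 S506
G01 X45.689 Y57.296 F2314
M5
G0 X40.012 Y34.523
M3 S250
G01 X9.809 Y71.563 F2668
G01 X80.823 Y145.102
G01 X40.232 Y95.911
G01 X26.061 Y178.672
M5
G0 X48.995 Y123.439
M3 S250
G01 X31.185 Y65.348 F2668
G01 X27.107 Y134.836
G01 X91.804 Y153.678
G01 X25.890 Y71.195
M5
G0 X95.709 Y63.864
M3 S789
G01 X88.182 Y82.035 F1191
G01 X70.011 Y89.562
G01 X51.840 Y82.035
G01 X44.313 Y63.864
G01 X51.840 Y45.693
G01 X70.011 Y38.166
G01 X88.182 Y45.693
G01 X95.709 Y63.864
M5
G0 X52.792 Y91.199
M3 S789
G01 X102.560 Y178.135 F1191
G01 X109.671 Y86.731
M5
G0 X131.613 Y66.884
M3 S506
G01 X47.054 Y158.378 F2314
G01 X64.601 Y121.593
G01 X104.501 Y161.152
M5

1 u = 1 mm; y_m = 188.833 − y.

[1] `<path>` open polyline, #000000→score S506 F2314: (58.065,117.977) → (107.281,6.651) → (37.595,128.771) → (28.768,74.406) → (95.187,51.700) → (64.987,107.764)

[2] `<path>` closed polygon, #ff00ff→cut S789 F1191: (21.316,142.611) → (81.542,14.568) → (98.312,166.396) → (111.942,85.629) → (21.316,142.611) (closed)

[3] `<path>` line segment, #000000→score S506 F2314: (106.614,32.586) → (45.689,57.296)

[4] `<polyline>` open polyline, #ff0000→engrave S250 F2668: (40.012,34.523) → (9.809,71.563) → (80.823,145.102) → (40.232,95.911) → (26.061,178.672)

[5] `<polyline>` open polyline, #ff0000→engrave S250 F2668: (48.995,123.439) → (31.185,65.348) → (27.107,134.836) → (91.804,153.678) → (25.890,71.195)

[6] `<circle>` circle, #ff00ff→cut S789 F1191: (95.709,63.864) → (88.182,82.035) → (70.011,89.562) → (51.840,82.035) → (44.313,63.864) → (51.840,45.693) → (70.011,38.166) → (88.182,45.693) → (95.709,63.864) (closed)

[7] `<path>` open polyline, #ff00ff→cut S789 F1191: (52.792,91.199) → (102.560,178.135) → (109.671,86.731)

[8] `<polyline>` open polyline, #000000→score S506 F2314: (131.613,66.884) → (47.054,158.378) → (64.601,121.593) → (104.501,161.152)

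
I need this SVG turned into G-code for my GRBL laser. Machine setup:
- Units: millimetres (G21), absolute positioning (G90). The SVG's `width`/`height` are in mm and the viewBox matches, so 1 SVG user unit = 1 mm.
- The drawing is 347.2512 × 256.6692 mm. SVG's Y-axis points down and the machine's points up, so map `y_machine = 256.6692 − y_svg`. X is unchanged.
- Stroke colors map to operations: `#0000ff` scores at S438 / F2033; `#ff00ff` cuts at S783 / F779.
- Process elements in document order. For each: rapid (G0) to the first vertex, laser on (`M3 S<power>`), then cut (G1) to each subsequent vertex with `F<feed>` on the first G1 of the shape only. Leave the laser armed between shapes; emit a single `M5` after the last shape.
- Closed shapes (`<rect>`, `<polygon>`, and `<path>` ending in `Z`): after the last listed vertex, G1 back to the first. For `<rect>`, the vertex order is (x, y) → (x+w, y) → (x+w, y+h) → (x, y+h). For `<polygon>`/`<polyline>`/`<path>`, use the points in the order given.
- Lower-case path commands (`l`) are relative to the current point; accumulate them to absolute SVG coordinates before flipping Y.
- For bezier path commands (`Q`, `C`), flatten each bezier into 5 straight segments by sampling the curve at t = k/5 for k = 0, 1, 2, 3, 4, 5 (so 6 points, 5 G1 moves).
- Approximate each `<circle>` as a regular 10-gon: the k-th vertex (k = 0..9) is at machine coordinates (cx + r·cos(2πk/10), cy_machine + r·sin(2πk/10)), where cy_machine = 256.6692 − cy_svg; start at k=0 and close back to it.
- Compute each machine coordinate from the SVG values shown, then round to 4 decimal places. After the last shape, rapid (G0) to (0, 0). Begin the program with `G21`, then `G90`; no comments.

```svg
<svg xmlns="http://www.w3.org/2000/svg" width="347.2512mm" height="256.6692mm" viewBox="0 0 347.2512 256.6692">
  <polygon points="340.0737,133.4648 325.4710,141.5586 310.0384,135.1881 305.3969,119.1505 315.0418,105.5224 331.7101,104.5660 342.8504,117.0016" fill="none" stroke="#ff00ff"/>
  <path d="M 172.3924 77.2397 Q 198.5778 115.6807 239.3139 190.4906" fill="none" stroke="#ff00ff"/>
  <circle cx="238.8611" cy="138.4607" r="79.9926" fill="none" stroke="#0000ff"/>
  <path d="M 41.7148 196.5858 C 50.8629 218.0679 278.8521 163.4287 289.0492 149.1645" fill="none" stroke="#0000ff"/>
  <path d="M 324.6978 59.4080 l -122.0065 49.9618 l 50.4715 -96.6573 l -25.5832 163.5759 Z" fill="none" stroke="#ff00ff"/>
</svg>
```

G21
G90
G0 X340.0737 Y123.2044
M3 S783
G1 X325.4710 Y115.1106 F779
G1 X310.0384 Y121.4811
G1 X305.3969 Y137.5187
G1 X315.0418 Y151.1468
G1 X331.7101 Y152.1032
G1 X342.8504 Y139.6676
G1 X340.0737 Y123.2044
G0 X172.3924 Y179.4295
M3 S783
G1 X183.4486 Y162.5983 F779
G1 X195.6688 Y142.8577
G1 X209.0531 Y120.2075
G1 X223.6015 Y94.6478
G1 X239.3139 Y66.1786
G0 X318.8537 Y118.2085
M3 S438
G1 X303.5765 Y165.2270 F2033
G1 X263.5802 Y194.2860
G1 X214.1420 Y194.2860
G1 X174.1457 Y165.2270
G1 X158.8685 Y118.2085
G1 X174.1457 Y71.1900
G1 X214.1420 Y42.1310
G1 X263.5802 Y42.1310
G1 X303.5765 Y71.1900
G1 X318.8537 Y118.2085
G0 X41.7148 Y60.0834
M3 S438
G1 X69.9715 Y55.3967 F2033
G1 X129.7917 Y63.3873
G1 X200.2170 Y78.4634
G1 X260.2890 Y95.0332
G1 X289.0492 Y107.5047
G0 X324.6978 Y197.2612
M3 S783
G1 X202.6913 Y147.2994 F779
G1 X253.1628 Y243.9567
G1 X227.5796 Y80.3808
G1 X324.6978 Y197.2612
M5
G0 X0.0000 Y0.0000

Since the viewBox matches the mm dimensions, user units are millimetres directly. The only transform is the Y-flip y_m = 256.6692 − y_svg.

Shape 1 is a regular polygon drawn with `<polygon>`. Its stroke #ff00ff means cut at S783, F779. After flipping Y the toolpath is (340.0737,123.2044) → (325.4710,115.1106) → (310.0384,121.4811) → (305.3969,137.5187) → (315.0418,151.1468) → (331.7101,152.1032) → (342.8504,139.6676) → (340.0737,123.2044), returning to the start.

Shape 2 is a quadratic bezier drawn with `<path>`. Its stroke #ff00ff means cut at S783, F779. After flipping Y the toolpath is (172.3924,179.4295) → (183.4486,162.5983) → (195.6688,142.8577) → (209.0531,120.2075) → (223.6015,94.6478) → (239.3139,66.1786).

Shape 3 is a circle drawn with `<circle>`. Its stroke #0000ff means score at S438, F2033. After flipping Y the toolpath is (318.8537,118.2085) → (303.5765,165.2270) → (263.5802,194.2860) → (214.1420,194.2860) → (174.1457,165.2270) → (158.8685,118.2085) → (174.1457,71.1900) → (214.1420,42.1310) → (263.5802,42.1310) → (303.5765,71.1900) → (318.8537,118.2085), returning to the start.

Shape 4 is a cubic bezier drawn with `<path>`. Its stroke #0000ff means score at S438, F2033. After flipping Y the toolpath is (41.7148,60.0834) → (69.9715,55.3967) → (129.7917,63.3873) → (200.2170,78.4634) → (260.2890,95.0332) → (289.0492,107.5047).

Shape 5 is a closed polygon drawn with `<path>`. Its stroke #ff00ff means cut at S783, F779. After flipping Y the toolpath is (324.6978,197.2612) → (202.6913,147.2994) → (253.1628,243.9567) → (227.5796,80.3808) → (324.6978,197.2612), returning to the start.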